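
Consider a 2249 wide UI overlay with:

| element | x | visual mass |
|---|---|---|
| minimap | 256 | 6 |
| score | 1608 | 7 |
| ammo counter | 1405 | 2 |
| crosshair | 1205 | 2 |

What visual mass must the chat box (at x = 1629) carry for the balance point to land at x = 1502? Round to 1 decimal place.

w ≈ 59.2

Fixed elements: Σw = 6 + 7 + 2 + 2 = 17, Σw·x = 6·256 + 7·1608 + 2·1405 + 2·1205 = 18012.
Balance at x = 1502 requires (18012 + w·1629) / (17 + w) = 1502.
So w = (1502·17 − 18012)/(1629 − 1502) = 7522/127 ≈ 59.23.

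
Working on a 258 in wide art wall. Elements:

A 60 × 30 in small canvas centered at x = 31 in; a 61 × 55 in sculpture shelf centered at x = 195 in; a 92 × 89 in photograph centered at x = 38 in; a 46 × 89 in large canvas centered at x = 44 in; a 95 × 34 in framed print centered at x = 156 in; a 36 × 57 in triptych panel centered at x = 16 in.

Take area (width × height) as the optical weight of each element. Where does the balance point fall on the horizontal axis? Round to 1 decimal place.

x ≈ 76.5

Taking area as weight: small canvas 60·30 = 1800, sculpture shelf 61·55 = 3355, photograph 92·89 = 8188, large canvas 46·89 = 4094, framed print 95·34 = 3230, triptych panel 36·57 = 2052. Sum 22719.
Σw·x = 1738017; x̄ = 1738017/22719 ≈ 76.50.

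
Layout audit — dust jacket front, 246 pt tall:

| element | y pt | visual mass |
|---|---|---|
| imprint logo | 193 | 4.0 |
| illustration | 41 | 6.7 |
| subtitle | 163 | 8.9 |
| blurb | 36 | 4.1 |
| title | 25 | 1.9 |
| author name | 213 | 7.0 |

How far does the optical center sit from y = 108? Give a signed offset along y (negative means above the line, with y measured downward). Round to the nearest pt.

Weights sum to 4.0 + 6.7 + 8.9 + 4.1 + 1.9 + 7.0 = 32.6.
y: (4.0·193 + 6.7·41 + 8.9·163 + 4.1·36 + 1.9·25 + 7.0·213) / 32.6 = 4183.5 / 32.6 ≈ 128.33
Against y = 108, that's 128.33 − 108 = 20.33.

≈ 20 pt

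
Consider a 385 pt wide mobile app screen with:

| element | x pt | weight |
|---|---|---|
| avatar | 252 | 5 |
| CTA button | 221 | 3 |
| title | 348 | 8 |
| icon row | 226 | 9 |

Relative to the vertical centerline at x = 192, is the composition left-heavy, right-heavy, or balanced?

Σw = 5 + 3 + 8 + 9 = 25.
Σw·x = 5·252 + 3·221 + 8·348 + 9·226 = 6741, so x̄ = 6741/25 ≈ 269.64.
Since 269.6 is right of 192, the composition reads right-heavy.

right-heavy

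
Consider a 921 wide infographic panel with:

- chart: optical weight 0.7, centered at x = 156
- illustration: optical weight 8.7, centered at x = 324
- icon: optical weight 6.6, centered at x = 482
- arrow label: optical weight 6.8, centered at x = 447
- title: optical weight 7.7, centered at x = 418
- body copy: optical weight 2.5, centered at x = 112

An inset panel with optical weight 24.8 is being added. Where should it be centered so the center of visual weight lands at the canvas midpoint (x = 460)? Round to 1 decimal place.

x ≈ 562.1

With the inset panel, Σw becomes 0.7 + 8.7 + 6.6 + 6.8 + 7.7 + 2.5 + 24.8 = 57.8.
x: target moment 57.8×460 = 26588.0; current 0.7·156 + 8.7·324 + 6.6·482 + 6.8·447 + 7.7·418 + 2.5·112 = 12647.4; the inset panel supplies 13940.6, so x = 13940.6/24.8 ≈ 562.12.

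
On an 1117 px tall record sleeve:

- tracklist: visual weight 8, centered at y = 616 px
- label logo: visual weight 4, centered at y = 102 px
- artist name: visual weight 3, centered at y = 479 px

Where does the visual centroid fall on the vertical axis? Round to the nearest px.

Total weight = 8 + 4 + 3 = 15.
y: (8·616 + 4·102 + 3·479) / 15 = 6773 / 15 ≈ 451.53

y ≈ 452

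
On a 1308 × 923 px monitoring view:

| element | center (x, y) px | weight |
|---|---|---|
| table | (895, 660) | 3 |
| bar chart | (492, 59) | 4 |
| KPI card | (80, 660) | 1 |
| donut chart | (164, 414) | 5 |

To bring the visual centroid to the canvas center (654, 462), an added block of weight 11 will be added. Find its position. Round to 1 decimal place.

(922.1, 558.4)

New total weight: (3 + 4 + 1 + 5) + 11 = 24.
x: need Σw·x = 24·654 = 15696. Existing = 3·895 + 4·492 + 1·80 + 5·164 = 5553. Remainder 10143 / 11 ≈ 922.09.
y: need Σw·y = 24·462 = 11088. Existing = 3·660 + 4·59 + 1·660 + 5·414 = 4946. Remainder 6142 / 11 ≈ 558.36.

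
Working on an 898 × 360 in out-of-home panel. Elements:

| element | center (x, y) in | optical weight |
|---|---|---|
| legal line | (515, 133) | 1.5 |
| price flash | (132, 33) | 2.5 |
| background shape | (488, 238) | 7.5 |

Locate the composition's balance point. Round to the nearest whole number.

(414, 180)

Σw = 1.5 + 2.5 + 7.5 = 11.5.
Σw·x = 1.5·515 + 2.5·132 + 7.5·488 = 4762.5, so x̄ = 4762.5/11.5 ≈ 414.13.
Σw·y = 1.5·133 + 2.5·33 + 7.5·238 = 2067.0, so ȳ = 2067.0/11.5 ≈ 179.74.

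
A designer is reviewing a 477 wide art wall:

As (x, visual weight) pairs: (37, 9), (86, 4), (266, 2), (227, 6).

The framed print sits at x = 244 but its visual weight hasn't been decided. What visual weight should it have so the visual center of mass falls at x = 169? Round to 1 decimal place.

w ≈ 13.0

Fixed elements: Σw = 9 + 4 + 2 + 6 = 21, Σw·x = 9·37 + 4·86 + 2·266 + 6·227 = 2571.
Set Σw·x/Σw = 169: (2571 + 244w) = 169·(21 + w).
Rearranging, w·(244 − 169) = 169·21 − 2571 = 978, so w ≈ 978/75 = 13.04.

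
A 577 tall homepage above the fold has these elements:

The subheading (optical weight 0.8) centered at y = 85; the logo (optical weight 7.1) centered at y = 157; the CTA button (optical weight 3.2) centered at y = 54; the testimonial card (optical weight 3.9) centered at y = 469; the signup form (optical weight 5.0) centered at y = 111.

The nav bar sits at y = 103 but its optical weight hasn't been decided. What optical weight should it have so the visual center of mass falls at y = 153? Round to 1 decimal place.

w ≈ 13.6

Known weights sum to 0.8 + 7.1 + 3.2 + 3.9 + 5.0 = 20.0; their moment is 0.8·85 + 7.1·157 + 3.2·54 + 3.9·469 + 5.0·111 = 3739.6.
For the centroid to hit 153: (3739.6 + w·103) / (20.0 + w) = 153.
Rearranging, w·(103 − 153) = 153·20.0 − 3739.6 = -679.6, so w ≈ -679.6/-50 = 13.59.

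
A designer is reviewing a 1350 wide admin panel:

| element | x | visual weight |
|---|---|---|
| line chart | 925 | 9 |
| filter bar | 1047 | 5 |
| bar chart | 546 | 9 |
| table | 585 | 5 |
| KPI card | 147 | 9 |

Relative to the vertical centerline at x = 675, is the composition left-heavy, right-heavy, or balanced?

Total weight = 9 + 5 + 9 + 5 + 9 = 37.
x: (9·925 + 5·1047 + 9·546 + 5·585 + 9·147) / 37 = 22722 / 37 ≈ 614.11
614.1 vs midline 675 → left-heavy.

left-heavy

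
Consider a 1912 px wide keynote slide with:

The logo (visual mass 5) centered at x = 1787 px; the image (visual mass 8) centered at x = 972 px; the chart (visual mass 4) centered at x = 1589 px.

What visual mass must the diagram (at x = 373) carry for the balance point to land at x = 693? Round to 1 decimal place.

Known weights sum to 5 + 8 + 4 = 17; their moment is 5·1787 + 8·972 + 4·1589 = 23067.
For the centroid to hit 693: (23067 + w·373) / (17 + w) = 693.
Solving: w = (693·17 − 23067) / (373 − 693) = -11286 / -320 ≈ 35.27.

w ≈ 35.3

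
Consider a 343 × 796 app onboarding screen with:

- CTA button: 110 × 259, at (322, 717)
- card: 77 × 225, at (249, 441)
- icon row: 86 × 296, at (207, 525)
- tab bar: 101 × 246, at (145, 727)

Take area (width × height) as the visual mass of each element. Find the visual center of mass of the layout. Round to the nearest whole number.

(233, 619)

Areas → weights: CTA button 110·259 = 28490, card 77·225 = 17325, icon row 86·296 = 25456, tab bar 101·246 = 24846; Σw = 96117.
Σw·x = 28490·322 + 17325·249 + 25456·207 + 24846·145 = 22359767, so x̄ = 22359767/96117 ≈ 232.63.
Σw·y = 28490·717 + 17325·441 + 25456·525 + 24846·727 = 59495097, so ȳ = 59495097/96117 ≈ 618.99.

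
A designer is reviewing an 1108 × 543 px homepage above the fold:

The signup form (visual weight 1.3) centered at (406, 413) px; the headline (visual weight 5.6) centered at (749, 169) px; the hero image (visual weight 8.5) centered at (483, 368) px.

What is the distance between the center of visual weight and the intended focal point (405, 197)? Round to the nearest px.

Σw = 1.3 + 5.6 + 8.5 = 15.4.
x-moment: 1.3·406 + 5.6·749 + 8.5·483 = 8827.7; centroid 8827.7/15.4 ≈ 573.23.
y-moment: 1.3·413 + 5.6·169 + 8.5·368 = 4611.3; centroid 4611.3/15.4 ≈ 299.44.
Offset from (405, 197): Δx ≈ 168.23, Δy ≈ 102.44; distance = √(Δx² + Δy²) ≈ 196.96.

≈ 197 px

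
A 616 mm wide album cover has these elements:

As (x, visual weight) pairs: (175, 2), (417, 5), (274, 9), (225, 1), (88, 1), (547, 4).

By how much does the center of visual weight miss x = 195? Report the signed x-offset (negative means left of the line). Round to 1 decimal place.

Total weight = 2 + 5 + 9 + 1 + 1 + 4 = 22.
Σw·x = 7402; x̄ = 7402/22 ≈ 336.45.
Against x = 195, that's 336.45 − 195 = 141.45.

≈ 141.5 mm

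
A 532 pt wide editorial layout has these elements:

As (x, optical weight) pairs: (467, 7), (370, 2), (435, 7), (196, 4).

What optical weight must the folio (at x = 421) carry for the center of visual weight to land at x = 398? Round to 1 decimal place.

w ≈ 5.3

Fixed elements: Σw = 7 + 2 + 7 + 4 = 20, Σw·x = 7·467 + 2·370 + 7·435 + 4·196 = 7838.
Balance at x = 398 requires (7838 + w·421) / (20 + w) = 398.
So w = (398·20 − 7838)/(421 − 398) = 122/23 ≈ 5.30.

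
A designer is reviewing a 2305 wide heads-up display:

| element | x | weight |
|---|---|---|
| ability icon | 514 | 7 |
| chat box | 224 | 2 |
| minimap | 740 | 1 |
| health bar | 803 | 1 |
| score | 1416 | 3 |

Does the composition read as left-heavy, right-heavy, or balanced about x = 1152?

Total weight = 7 + 2 + 1 + 1 + 3 = 14.
x: (7·514 + 2·224 + 1·740 + 1·803 + 3·1416) / 14 = 9837 / 14 ≈ 702.64
702.6 lies left of the midline 1152, so the layout is left-heavy.

left-heavy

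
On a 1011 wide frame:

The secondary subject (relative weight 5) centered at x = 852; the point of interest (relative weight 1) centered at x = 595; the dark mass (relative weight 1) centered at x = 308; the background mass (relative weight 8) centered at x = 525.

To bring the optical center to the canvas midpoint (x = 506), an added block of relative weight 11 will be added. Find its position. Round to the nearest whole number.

x ≈ 345

With the added block, Σw becomes 5 + 1 + 1 + 8 + 11 = 26.
Along x: (9363 + 11·x) / 26 = 506 (existing moment 5·852 + 1·595 + 1·308 + 8·525 = 9363) ⇒ x = (13156 − 9363) / 11 ≈ 344.82.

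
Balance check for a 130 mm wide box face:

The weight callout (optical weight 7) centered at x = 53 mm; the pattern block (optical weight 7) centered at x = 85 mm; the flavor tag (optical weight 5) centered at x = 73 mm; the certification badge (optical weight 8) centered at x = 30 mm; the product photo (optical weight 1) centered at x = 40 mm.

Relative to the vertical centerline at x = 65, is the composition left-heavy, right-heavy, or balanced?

left-heavy

Σw = 7 + 7 + 5 + 8 + 1 = 28.
Σw·x = 7·53 + 7·85 + 5·73 + 8·30 + 1·40 = 1611, so x̄ = 1611/28 ≈ 57.54.
57.5 lies left of the midline 65, so the layout is left-heavy.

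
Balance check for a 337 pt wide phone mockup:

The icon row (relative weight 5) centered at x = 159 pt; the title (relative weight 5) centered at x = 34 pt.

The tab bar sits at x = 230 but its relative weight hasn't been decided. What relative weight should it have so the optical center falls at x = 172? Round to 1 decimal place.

w ≈ 13.0

Existing Σw = 10 (5 + 5); existing moment 5·159 + 5·34 = 965.
For the centroid to hit 172: (965 + w·230) / (10 + w) = 172.
So w = (172·10 − 965)/(230 − 172) = 755/58 ≈ 13.02.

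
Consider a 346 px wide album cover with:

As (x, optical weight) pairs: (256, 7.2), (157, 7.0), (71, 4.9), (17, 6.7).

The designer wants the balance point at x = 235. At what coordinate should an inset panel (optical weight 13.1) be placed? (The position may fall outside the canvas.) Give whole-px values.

After adding the inset panel, total weight = 7.2 + 7.0 + 4.9 + 6.7 + 13.1 = 38.9.
Along x: (3404.0 + 13.1·x) / 38.9 = 235 (existing moment 7.2·256 + 7.0·157 + 4.9·71 + 6.7·17 = 3404.0) ⇒ x = (9141.5 − 3404.0) / 13.1 ≈ 437.98.

x ≈ 438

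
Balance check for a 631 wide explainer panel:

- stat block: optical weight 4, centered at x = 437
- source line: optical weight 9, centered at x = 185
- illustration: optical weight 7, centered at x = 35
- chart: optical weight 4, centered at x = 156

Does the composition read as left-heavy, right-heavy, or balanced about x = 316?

left-heavy

Σw = 4 + 9 + 7 + 4 = 24.
x: (4·437 + 9·185 + 7·35 + 4·156) / 24 = 4282 / 24 ≈ 178.42
178.4 lies left of the midline 316, so the layout is left-heavy.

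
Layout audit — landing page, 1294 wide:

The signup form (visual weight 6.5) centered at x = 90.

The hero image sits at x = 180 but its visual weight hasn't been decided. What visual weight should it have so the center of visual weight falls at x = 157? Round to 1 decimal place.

Known: weight 6.5 with moment 6.5·90 = 585.0.
For the centroid to hit 157: (585.0 + w·180) / (6.5 + w) = 157.
So w = (157·6.5 − 585.0)/(180 − 157) = 435.5/23 ≈ 18.93.

w ≈ 18.9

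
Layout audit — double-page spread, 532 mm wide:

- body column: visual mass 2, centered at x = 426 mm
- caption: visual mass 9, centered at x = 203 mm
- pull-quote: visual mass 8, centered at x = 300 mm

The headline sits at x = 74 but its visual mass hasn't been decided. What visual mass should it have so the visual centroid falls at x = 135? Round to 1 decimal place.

w ≈ 41.2

Fixed elements: Σw = 2 + 9 + 8 = 19, Σw·x = 2·426 + 9·203 + 8·300 = 5079.
For the centroid to hit 135: (5079 + w·74) / (19 + w) = 135.
So w = (135·19 − 5079)/(74 − 135) = -2514/-61 ≈ 41.21.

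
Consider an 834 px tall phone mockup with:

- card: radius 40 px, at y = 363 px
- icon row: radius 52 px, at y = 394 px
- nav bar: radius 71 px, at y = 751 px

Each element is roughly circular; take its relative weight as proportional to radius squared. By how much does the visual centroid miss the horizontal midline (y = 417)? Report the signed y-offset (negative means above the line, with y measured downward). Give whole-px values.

r² weights: card 40² = 1600, icon row 52² = 2704, nav bar 71² = 5041. Total = 9345.
Σw·y = 1600·363 + 2704·394 + 5041·751 = 5431967, so ȳ = 5431967/9345 ≈ 581.27.
Against y = 417, that's 581.27 − 417 = 164.27.

≈ 164 px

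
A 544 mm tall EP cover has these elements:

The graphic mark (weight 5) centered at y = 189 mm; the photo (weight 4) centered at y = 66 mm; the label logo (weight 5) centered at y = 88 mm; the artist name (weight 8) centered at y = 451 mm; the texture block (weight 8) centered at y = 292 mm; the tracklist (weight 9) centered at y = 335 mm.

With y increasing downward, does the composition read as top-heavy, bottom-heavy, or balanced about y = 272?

balanced

Σw = 5 + 4 + 5 + 8 + 8 + 9 = 39.
Σw·y = 10608; ȳ = 10608/39 ≈ 272.00.
That equals the midline 272 — balanced.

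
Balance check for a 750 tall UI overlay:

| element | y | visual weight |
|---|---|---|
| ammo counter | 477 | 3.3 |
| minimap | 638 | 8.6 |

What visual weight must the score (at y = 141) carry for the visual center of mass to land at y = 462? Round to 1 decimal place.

Existing Σw = 11.9 (3.3 + 8.6); existing moment 3.3·477 + 8.6·638 = 7060.9.
Balance at y = 462 requires (7060.9 + w·141) / (11.9 + w) = 462.
Rearranging, w·(141 − 462) = 462·11.9 − 7060.9 = -1563.1, so w ≈ -1563.1/-321 = 4.87.

w ≈ 4.9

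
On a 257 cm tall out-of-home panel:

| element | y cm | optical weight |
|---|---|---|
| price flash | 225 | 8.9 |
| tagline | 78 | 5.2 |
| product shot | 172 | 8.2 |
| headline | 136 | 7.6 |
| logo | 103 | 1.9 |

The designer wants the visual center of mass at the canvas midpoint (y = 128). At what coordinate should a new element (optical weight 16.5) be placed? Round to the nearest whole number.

y ≈ 69

After adding the new element, total weight = 8.9 + 5.2 + 8.2 + 7.6 + 1.9 + 16.5 = 48.3.
y: need Σw·y = 48.3·128 = 6182.4. Existing = 8.9·225 + 5.2·78 + 8.2·172 + 7.6·136 + 1.9·103 = 5047.8. Remainder 1134.6 / 16.5 ≈ 68.76.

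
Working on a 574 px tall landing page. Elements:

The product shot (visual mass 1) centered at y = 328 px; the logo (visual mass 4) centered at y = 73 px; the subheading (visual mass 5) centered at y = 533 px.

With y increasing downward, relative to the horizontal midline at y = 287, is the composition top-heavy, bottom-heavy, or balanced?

Σw = 1 + 4 + 5 = 10.
y: (1·328 + 4·73 + 5·533) / 10 = 3285 / 10 ≈ 328.50
328.5 vs midline 287 → bottom-heavy.

bottom-heavy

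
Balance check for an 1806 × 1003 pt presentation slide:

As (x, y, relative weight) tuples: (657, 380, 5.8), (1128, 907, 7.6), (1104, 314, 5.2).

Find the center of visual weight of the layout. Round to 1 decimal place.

Weights sum to 5.8 + 7.6 + 5.2 = 18.6.
x: (5.8·657 + 7.6·1128 + 5.2·1104) / 18.6 = 18124.2 / 18.6 ≈ 974.42
y: (5.8·380 + 7.6·907 + 5.2·314) / 18.6 = 10730.0 / 18.6 ≈ 576.88

(974.4, 576.9)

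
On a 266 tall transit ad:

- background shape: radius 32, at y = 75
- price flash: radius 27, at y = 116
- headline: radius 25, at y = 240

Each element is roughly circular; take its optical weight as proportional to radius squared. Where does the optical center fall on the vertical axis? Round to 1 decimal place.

Weights ∝ r²: background shape 32² = 1024, price flash 27² = 729, headline 25² = 625; Σw = 2378.
y-moment: 1024·75 + 729·116 + 625·240 = 311364; centroid 311364/2378 ≈ 130.94.

y ≈ 130.9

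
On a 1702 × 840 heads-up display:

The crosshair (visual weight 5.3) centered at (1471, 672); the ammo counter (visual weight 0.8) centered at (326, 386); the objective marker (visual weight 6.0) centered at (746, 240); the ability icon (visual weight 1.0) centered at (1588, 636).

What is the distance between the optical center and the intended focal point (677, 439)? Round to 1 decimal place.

≈ 401.2

Total weight = 5.3 + 0.8 + 6.0 + 1.0 = 13.1.
x: (5.3·1471 + 0.8·326 + 6.0·746 + 1.0·1588) / 13.1 = 14121.1 / 13.1 ≈ 1077.95
y: (5.3·672 + 0.8·386 + 6.0·240 + 1.0·636) / 13.1 = 5946.4 / 13.1 ≈ 453.92
Relative to (677, 439): Δ = (400.95, 14.92); |Δ| = √(400.95² + 14.92²) ≈ 401.22.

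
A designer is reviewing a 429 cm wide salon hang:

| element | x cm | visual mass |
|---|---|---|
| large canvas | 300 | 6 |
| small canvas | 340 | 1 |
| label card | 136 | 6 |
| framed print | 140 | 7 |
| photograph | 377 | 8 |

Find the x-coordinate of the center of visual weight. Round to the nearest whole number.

Σw = 6 + 1 + 6 + 7 + 8 = 28.
x-moment: 6·300 + 1·340 + 6·136 + 7·140 + 8·377 = 6952; centroid 6952/28 ≈ 248.29.

x ≈ 248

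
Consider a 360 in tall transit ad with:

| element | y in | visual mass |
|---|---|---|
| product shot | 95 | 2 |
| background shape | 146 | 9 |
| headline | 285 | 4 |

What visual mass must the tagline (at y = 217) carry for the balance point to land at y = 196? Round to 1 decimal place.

w ≈ 14.1

Existing Σw = 15 (2 + 9 + 4); existing moment 2·95 + 9·146 + 4·285 = 2644.
Set Σw·y/Σw = 196: (2644 + 217w) = 196·(15 + w).
Rearranging, w·(217 − 196) = 196·15 − 2644 = 296, so w ≈ 296/21 = 14.10.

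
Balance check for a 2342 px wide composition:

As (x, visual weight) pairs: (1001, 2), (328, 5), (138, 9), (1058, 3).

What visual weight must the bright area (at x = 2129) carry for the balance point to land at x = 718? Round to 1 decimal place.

Existing Σw = 19 (2 + 5 + 9 + 3); existing moment 2·1001 + 5·328 + 9·138 + 3·1058 = 8058.
Balance at x = 718 requires (8058 + w·2129) / (19 + w) = 718.
Rearranging, w·(2129 − 718) = 718·19 − 8058 = 5584, so w ≈ 5584/1411 = 3.96.

w ≈ 4.0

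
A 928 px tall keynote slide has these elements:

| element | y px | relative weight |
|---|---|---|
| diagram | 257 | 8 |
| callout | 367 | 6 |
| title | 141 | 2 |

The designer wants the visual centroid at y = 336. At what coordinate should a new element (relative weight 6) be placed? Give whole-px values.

y ≈ 475

New total weight: (8 + 6 + 2) + 6 = 22.
y: need Σw·y = 22·336 = 7392. Existing = 8·257 + 6·367 + 2·141 = 4540. Remainder 2852 / 6 ≈ 475.33.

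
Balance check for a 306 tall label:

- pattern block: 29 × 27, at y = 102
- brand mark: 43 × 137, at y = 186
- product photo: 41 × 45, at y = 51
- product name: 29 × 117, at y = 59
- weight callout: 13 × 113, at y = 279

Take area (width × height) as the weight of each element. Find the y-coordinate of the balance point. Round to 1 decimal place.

Taking area as weight: pattern block 29·27 = 783, brand mark 43·137 = 5891, product photo 41·45 = 1845, product name 29·117 = 3393, weight callout 13·113 = 1469. Sum 13381.
Σw·y = 783·102 + 5891·186 + 1845·51 + 3393·59 + 1469·279 = 1879725, so ȳ = 1879725/13381 ≈ 140.48.

y ≈ 140.5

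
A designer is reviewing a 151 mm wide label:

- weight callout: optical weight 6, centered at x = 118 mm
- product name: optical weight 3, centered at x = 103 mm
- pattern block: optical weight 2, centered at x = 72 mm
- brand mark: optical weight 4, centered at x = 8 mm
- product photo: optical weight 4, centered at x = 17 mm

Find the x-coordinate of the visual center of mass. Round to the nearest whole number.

Weights sum to 6 + 3 + 2 + 4 + 4 = 19.
x-moment: 6·118 + 3·103 + 2·72 + 4·8 + 4·17 = 1261; centroid 1261/19 ≈ 66.37.

x ≈ 66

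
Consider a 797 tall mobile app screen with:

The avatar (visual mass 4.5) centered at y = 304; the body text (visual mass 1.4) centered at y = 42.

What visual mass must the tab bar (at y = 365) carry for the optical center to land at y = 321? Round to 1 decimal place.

w ≈ 10.6

Known weights sum to 4.5 + 1.4 = 5.9; their moment is 4.5·304 + 1.4·42 = 1426.8.
For the centroid to hit 321: (1426.8 + w·365) / (5.9 + w) = 321.
Rearranging, w·(365 − 321) = 321·5.9 − 1426.8 = 467.1, so w ≈ 467.1/44 = 10.62.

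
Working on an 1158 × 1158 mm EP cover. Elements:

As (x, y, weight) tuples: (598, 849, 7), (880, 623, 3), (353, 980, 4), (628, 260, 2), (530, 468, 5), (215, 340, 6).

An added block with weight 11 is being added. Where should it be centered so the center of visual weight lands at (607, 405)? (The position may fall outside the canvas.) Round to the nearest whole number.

New total weight: (7 + 3 + 4 + 2 + 5 + 6) + 11 = 38.
Along x: (13434 + 11·x) / 38 = 607 (existing moment 7·598 + 3·880 + 4·353 + 2·628 + 5·530 + 6·215 = 13434) ⇒ x = (23066 − 13434) / 11 ≈ 875.64.
Along y: (16632 + 11·y) / 38 = 405 (existing moment 7·849 + 3·623 + 4·980 + 2·260 + 5·468 + 6·340 = 16632) ⇒ y = (15390 − 16632) / 11 ≈ -112.91.

(876, -113)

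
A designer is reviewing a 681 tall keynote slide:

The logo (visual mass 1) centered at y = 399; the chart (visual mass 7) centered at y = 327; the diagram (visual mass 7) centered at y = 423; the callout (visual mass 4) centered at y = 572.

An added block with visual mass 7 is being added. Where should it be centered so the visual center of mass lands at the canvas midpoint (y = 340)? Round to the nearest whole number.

y ≈ 129

After adding the added block, total weight = 1 + 7 + 7 + 4 + 7 = 26.
y: target moment 26×340 = 8840; current 1·399 + 7·327 + 7·423 + 4·572 = 7937; the added block supplies 903, so y = 903/7 ≈ 129.00.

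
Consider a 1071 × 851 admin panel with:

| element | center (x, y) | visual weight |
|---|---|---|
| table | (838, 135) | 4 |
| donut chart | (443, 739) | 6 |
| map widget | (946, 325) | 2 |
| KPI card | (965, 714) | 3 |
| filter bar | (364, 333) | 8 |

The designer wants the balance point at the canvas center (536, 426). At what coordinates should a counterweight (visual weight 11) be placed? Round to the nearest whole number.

(410, 369)

After adding the counterweight, total weight = 4 + 6 + 2 + 3 + 8 + 11 = 34.
Along x: (13709 + 11·x) / 34 = 536 (existing moment 4·838 + 6·443 + 2·946 + 3·965 + 8·364 = 13709) ⇒ x = (18224 − 13709) / 11 ≈ 410.45.
Along y: (10430 + 11·y) / 34 = 426 (existing moment 4·135 + 6·739 + 2·325 + 3·714 + 8·333 = 10430) ⇒ y = (14484 − 10430) / 11 ≈ 368.55.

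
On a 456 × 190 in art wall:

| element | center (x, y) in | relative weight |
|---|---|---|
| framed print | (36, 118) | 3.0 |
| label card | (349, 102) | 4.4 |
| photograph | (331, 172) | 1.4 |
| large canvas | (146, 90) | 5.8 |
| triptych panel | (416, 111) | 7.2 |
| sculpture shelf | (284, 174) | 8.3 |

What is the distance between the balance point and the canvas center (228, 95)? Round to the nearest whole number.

Weights sum to 3.0 + 4.4 + 1.4 + 5.8 + 7.2 + 8.3 = 30.1.
x: (3.0·36 + 4.4·349 + 1.4·331 + 5.8·146 + 7.2·416 + 8.3·284) / 30.1 = 8306.2 / 30.1 ≈ 275.95
y: (3.0·118 + 4.4·102 + 1.4·172 + 5.8·90 + 7.2·111 + 8.3·174) / 30.1 = 3809.0 / 30.1 ≈ 126.54
From (228, 95): dx = 47.95, dy = 31.54, so the distance is √(dx²+dy²) ≈ 57.40.

≈ 57 in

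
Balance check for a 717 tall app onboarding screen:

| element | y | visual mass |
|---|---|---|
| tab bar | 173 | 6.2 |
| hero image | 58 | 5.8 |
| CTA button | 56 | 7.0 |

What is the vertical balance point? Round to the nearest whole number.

y ≈ 95

Σw = 6.2 + 5.8 + 7.0 = 19.0.
Σw·y = 6.2·173 + 5.8·58 + 7.0·56 = 1801.0, so ȳ = 1801.0/19.0 ≈ 94.79.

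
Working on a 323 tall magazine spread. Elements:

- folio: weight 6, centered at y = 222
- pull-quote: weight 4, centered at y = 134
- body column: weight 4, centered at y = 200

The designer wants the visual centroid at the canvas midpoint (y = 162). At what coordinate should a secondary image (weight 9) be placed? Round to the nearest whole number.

After adding the secondary image, total weight = 6 + 4 + 4 + 9 = 23.
y: target moment 23×162 = 3726; current 6·222 + 4·134 + 4·200 = 2668; the secondary image supplies 1058, so y = 1058/9 ≈ 117.56.

y ≈ 118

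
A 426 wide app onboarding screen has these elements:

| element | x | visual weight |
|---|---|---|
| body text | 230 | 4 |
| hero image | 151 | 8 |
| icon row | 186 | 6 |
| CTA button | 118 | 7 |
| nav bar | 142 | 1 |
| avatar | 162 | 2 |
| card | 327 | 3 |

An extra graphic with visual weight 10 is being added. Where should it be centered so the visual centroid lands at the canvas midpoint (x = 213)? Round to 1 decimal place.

x ≈ 321.6

New total weight: (4 + 8 + 6 + 7 + 1 + 2 + 3) + 10 = 41.
x: target moment 41×213 = 8733; current 4·230 + 8·151 + 6·186 + 7·118 + 1·142 + 2·162 + 3·327 = 5517; the extra graphic supplies 3216, so x = 3216/10 ≈ 321.60.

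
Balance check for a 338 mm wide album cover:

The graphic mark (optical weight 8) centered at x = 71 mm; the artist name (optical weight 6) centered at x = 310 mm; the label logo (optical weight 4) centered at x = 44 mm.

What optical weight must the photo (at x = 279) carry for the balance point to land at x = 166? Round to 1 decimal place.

w ≈ 3.4

Fixed elements: Σw = 8 + 6 + 4 = 18, Σw·x = 8·71 + 6·310 + 4·44 = 2604.
For the centroid to hit 166: (2604 + w·279) / (18 + w) = 166.
Rearranging, w·(279 − 166) = 166·18 − 2604 = 384, so w ≈ 384/113 = 3.40.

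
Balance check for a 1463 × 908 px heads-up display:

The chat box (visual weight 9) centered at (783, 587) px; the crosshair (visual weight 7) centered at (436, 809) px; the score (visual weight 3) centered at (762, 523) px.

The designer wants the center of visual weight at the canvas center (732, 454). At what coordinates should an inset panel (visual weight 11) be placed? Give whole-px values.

With the inset panel, Σw becomes 9 + 7 + 3 + 11 = 30.
Along x: (12385 + 11·x) / 30 = 732 (existing moment 9·783 + 7·436 + 3·762 = 12385) ⇒ x = (21960 − 12385) / 11 ≈ 870.45.
Along y: (12515 + 11·y) / 30 = 454 (existing moment 9·587 + 7·809 + 3·523 = 12515) ⇒ y = (13620 − 12515) / 11 ≈ 100.45.

(870, 100)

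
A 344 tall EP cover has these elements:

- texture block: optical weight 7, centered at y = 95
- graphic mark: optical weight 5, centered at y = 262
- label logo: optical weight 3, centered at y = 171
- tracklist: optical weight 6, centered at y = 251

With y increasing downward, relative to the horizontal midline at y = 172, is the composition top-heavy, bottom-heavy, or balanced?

bottom-heavy

Weights sum to 7 + 5 + 3 + 6 = 21.
y: (7·95 + 5·262 + 3·171 + 6·251) / 21 = 3994 / 21 ≈ 190.19
Since 190.2 is below (larger y than) 172, the composition reads bottom-heavy.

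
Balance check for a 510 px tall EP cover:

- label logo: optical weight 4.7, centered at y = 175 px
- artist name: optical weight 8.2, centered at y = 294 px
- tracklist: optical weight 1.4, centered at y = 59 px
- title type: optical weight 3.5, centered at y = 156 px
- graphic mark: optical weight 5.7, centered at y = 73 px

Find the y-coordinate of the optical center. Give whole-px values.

Σw = 4.7 + 8.2 + 1.4 + 3.5 + 5.7 = 23.5.
y: (4.7·175 + 8.2·294 + 1.4·59 + 3.5·156 + 5.7·73) / 23.5 = 4278.0 / 23.5 ≈ 182.04

y ≈ 182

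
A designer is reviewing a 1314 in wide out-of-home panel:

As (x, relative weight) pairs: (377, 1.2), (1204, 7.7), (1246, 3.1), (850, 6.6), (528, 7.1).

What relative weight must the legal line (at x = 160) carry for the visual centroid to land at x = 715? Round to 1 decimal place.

w ≈ 8.2

Existing Σw = 25.7 (1.2 + 7.7 + 3.1 + 6.6 + 7.1); existing moment 1.2·377 + 7.7·1204 + 3.1·1246 + 6.6·850 + 7.1·528 = 22944.6.
Set Σw·x/Σw = 715: (22944.6 + 160w) = 715·(25.7 + w).
So w = (715·25.7 − 22944.6)/(160 − 715) = -4569.1/-555 ≈ 8.23.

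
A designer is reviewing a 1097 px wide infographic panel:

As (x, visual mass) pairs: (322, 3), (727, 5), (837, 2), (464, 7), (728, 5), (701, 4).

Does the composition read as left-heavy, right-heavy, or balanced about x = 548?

right-heavy

Σw = 3 + 5 + 2 + 7 + 5 + 4 = 26.
Σw·x = 3·322 + 5·727 + 2·837 + 7·464 + 5·728 + 4·701 = 15967, so x̄ = 15967/26 ≈ 614.12.
614.1 lies right of the midline 548, so the layout is right-heavy.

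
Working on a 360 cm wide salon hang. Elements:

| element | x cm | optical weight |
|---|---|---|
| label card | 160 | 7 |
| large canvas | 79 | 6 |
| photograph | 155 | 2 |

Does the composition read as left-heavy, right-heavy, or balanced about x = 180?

Total weight = 7 + 6 + 2 = 15.
Σw·x = 7·160 + 6·79 + 2·155 = 1904, so x̄ = 1904/15 ≈ 126.93.
126.9 vs midline 180 → left-heavy.

left-heavy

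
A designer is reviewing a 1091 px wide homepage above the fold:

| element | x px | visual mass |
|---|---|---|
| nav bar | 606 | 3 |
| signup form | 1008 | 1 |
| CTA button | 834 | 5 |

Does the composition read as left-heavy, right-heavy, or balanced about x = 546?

right-heavy

Σw = 3 + 1 + 5 = 9.
Σw·x = 3·606 + 1·1008 + 5·834 = 6996, so x̄ = 6996/9 ≈ 777.33.
777.3 vs midline 546 → right-heavy.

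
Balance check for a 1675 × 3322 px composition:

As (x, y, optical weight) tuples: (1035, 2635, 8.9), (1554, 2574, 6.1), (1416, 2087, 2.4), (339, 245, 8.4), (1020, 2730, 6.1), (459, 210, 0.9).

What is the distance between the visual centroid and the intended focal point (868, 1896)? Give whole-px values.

≈ 98 px

Σw = 8.9 + 6.1 + 2.4 + 8.4 + 6.1 + 0.9 = 32.8.
x-moment: 8.9·1035 + 6.1·1554 + 2.4·1416 + 8.4·339 + 6.1·1020 + 0.9·459 = 31572.0; centroid 31572.0/32.8 ≈ 962.56.
y-moment: 8.9·2635 + 6.1·2574 + 2.4·2087 + 8.4·245 + 6.1·2730 + 0.9·210 = 63061.7; centroid 63061.7/32.8 ≈ 1922.61.
Offset from (868, 1896): Δx ≈ 94.56, Δy ≈ 26.61; distance = √(Δx² + Δy²) ≈ 98.23.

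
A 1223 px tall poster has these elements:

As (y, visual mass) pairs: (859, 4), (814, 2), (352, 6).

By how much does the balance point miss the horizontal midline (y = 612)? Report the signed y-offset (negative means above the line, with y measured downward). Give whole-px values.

≈ -14 px

Σw = 4 + 2 + 6 = 12.
Σw·y = 4·859 + 2·814 + 6·352 = 7176, so ȳ = 7176/12 ≈ 598.00.
Offset from y = 612: 598.00 − 612 ≈ -14.00.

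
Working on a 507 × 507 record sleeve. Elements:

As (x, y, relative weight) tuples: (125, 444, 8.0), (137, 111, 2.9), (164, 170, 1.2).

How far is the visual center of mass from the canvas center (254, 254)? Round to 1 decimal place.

≈ 147.8

Total weight = 8.0 + 2.9 + 1.2 = 12.1.
x: (8.0·125 + 2.9·137 + 1.2·164) / 12.1 = 1594.1 / 12.1 ≈ 131.74
y: (8.0·444 + 2.9·111 + 1.2·170) / 12.1 = 4077.9 / 12.1 ≈ 337.02
Relative to (254, 254): Δ = (-122.26, 83.02); |Δ| = √(-122.26² + 83.02²) ≈ 147.78.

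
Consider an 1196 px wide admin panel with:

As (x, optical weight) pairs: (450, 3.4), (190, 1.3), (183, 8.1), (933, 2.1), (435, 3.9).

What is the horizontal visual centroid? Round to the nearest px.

x ≈ 368

Σw = 3.4 + 1.3 + 8.1 + 2.1 + 3.9 = 18.8.
Σw·x = 3.4·450 + 1.3·190 + 8.1·183 + 2.1·933 + 3.9·435 = 6915.1, so x̄ = 6915.1/18.8 ≈ 367.82.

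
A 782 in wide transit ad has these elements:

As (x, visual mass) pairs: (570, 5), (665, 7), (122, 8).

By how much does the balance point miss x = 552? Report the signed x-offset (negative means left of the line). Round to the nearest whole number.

Total weight = 5 + 7 + 8 = 20.
x-moment: 5·570 + 7·665 + 8·122 = 8481; centroid 8481/20 ≈ 424.05.
Offset from x = 552: 424.05 − 552 ≈ -127.95.

≈ -128 in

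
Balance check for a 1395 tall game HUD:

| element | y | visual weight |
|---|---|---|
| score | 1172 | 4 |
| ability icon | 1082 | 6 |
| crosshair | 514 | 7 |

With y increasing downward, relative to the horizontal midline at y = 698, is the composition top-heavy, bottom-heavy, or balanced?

Total weight = 4 + 6 + 7 = 17.
y-moment: 4·1172 + 6·1082 + 7·514 = 14778; centroid 14778/17 ≈ 869.29.
Since 869.3 is below (larger y than) 698, the composition reads bottom-heavy.

bottom-heavy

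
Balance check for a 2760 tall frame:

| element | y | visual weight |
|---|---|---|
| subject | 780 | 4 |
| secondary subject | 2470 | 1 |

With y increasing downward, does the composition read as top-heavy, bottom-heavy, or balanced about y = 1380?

top-heavy

Total weight = 4 + 1 = 5.
y: (4·780 + 1·2470) / 5 = 5590 / 5 ≈ 1118.00
Since 1118.0 is above (smaller y than) 1380, the composition reads top-heavy.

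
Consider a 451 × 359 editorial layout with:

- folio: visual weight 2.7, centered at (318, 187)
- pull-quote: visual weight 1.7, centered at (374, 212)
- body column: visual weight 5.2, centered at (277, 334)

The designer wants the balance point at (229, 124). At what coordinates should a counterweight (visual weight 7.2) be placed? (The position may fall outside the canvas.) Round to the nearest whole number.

After adding the counterweight, total weight = 2.7 + 1.7 + 5.2 + 7.2 = 16.8.
x: need Σw·x = 16.8·229 = 3847.2. Existing = 2.7·318 + 1.7·374 + 5.2·277 = 2934.8. Remainder 912.4 / 7.2 ≈ 126.72.
y: need Σw·y = 16.8·124 = 2083.2. Existing = 2.7·187 + 1.7·212 + 5.2·334 = 2602.1. Remainder -518.9 / 7.2 ≈ -72.07.

(127, -72)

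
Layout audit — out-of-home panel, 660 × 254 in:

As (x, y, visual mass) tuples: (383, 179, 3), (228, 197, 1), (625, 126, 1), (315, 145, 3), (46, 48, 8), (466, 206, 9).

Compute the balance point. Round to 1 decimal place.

(300.4, 141.3)

Total weight = 3 + 1 + 1 + 3 + 8 + 9 = 25.
x: (3·383 + 1·228 + 1·625 + 3·315 + 8·46 + 9·466) / 25 = 7509 / 25 ≈ 300.36
y: (3·179 + 1·197 + 1·126 + 3·145 + 8·48 + 9·206) / 25 = 3533 / 25 ≈ 141.32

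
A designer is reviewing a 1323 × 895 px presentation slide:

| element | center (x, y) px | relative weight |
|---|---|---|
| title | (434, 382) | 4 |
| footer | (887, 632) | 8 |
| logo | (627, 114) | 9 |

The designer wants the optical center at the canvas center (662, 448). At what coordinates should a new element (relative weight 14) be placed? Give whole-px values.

(621, 576)

With the new element, Σw becomes 4 + 8 + 9 + 14 = 35.
Along x: (14475 + 14·x) / 35 = 662 (existing moment 4·434 + 8·887 + 9·627 = 14475) ⇒ x = (23170 − 14475) / 14 ≈ 621.07.
Along y: (7610 + 14·y) / 35 = 448 (existing moment 4·382 + 8·632 + 9·114 = 7610) ⇒ y = (15680 − 7610) / 14 ≈ 576.43.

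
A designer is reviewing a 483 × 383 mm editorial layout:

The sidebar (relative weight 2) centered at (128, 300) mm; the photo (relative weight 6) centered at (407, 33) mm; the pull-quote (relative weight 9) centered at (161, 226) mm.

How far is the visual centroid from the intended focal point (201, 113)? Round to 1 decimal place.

≈ 68.7 mm

Σw = 2 + 6 + 9 = 17.
Σw·x = 2·128 + 6·407 + 9·161 = 4147, so x̄ = 4147/17 ≈ 243.94.
Σw·y = 2·300 + 6·33 + 9·226 = 2832, so ȳ = 2832/17 ≈ 166.59.
Relative to (201, 113): Δ = (42.94, 53.59); |Δ| = √(42.94² + 53.59²) ≈ 68.67.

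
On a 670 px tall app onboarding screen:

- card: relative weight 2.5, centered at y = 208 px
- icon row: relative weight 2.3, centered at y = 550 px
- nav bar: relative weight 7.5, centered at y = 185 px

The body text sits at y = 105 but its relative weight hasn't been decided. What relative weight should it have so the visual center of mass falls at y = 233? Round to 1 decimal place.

Existing Σw = 12.3 (2.5 + 2.3 + 7.5); existing moment 2.5·208 + 2.3·550 + 7.5·185 = 3172.5.
Balance at y = 233 requires (3172.5 + w·105) / (12.3 + w) = 233.
Solving: w = (233·12.3 − 3172.5) / (105 − 233) = -306.6 / -128 ≈ 2.40.

w ≈ 2.4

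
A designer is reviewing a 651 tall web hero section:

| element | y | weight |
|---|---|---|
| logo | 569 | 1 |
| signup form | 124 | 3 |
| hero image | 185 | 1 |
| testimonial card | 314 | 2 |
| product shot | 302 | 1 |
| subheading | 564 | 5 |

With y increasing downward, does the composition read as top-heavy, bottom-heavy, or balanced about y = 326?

Σw = 1 + 3 + 1 + 2 + 1 + 5 = 13.
y-moment: 1·569 + 3·124 + 1·185 + 2·314 + 1·302 + 5·564 = 4876; centroid 4876/13 ≈ 375.08.
Since 375.1 is below (larger y than) 326, the composition reads bottom-heavy.

bottom-heavy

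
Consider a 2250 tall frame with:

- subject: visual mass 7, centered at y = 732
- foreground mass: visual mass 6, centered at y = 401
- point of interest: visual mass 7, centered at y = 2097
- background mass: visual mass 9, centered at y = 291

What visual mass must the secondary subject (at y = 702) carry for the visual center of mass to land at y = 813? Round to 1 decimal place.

Existing Σw = 29 (7 + 6 + 7 + 9); existing moment 7·732 + 6·401 + 7·2097 + 9·291 = 24828.
For the centroid to hit 813: (24828 + w·702) / (29 + w) = 813.
So w = (813·29 − 24828)/(702 − 813) = -1251/-111 ≈ 11.27.

w ≈ 11.3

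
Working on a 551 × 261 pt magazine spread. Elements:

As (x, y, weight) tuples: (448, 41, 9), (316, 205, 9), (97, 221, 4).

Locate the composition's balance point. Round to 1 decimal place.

(330.2, 140.8)

Σw = 9 + 9 + 4 = 22.
x: (9·448 + 9·316 + 4·97) / 22 = 7264 / 22 ≈ 330.18
y: (9·41 + 9·205 + 4·221) / 22 = 3098 / 22 ≈ 140.82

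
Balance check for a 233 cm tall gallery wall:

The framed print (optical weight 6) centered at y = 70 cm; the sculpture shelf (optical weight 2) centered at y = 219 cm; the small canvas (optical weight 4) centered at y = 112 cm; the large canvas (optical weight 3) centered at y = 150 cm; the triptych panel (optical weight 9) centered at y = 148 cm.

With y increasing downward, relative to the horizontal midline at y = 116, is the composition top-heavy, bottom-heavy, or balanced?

Total weight = 6 + 2 + 4 + 3 + 9 = 24.
y: (6·70 + 2·219 + 4·112 + 3·150 + 9·148) / 24 = 3088 / 24 ≈ 128.67
128.7 lies below (larger y than) the midline 116, so the layout is bottom-heavy.

bottom-heavy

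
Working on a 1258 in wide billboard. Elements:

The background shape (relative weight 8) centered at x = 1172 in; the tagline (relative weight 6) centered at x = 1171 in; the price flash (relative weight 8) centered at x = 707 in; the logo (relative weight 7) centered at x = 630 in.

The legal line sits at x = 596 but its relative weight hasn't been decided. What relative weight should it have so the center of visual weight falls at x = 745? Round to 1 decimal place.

w ≈ 32.6

Existing Σw = 29 (8 + 6 + 8 + 7); existing moment 8·1172 + 6·1171 + 8·707 + 7·630 = 26468.
For the centroid to hit 745: (26468 + w·596) / (29 + w) = 745.
So w = (745·29 − 26468)/(596 − 745) = -4863/-149 ≈ 32.64.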